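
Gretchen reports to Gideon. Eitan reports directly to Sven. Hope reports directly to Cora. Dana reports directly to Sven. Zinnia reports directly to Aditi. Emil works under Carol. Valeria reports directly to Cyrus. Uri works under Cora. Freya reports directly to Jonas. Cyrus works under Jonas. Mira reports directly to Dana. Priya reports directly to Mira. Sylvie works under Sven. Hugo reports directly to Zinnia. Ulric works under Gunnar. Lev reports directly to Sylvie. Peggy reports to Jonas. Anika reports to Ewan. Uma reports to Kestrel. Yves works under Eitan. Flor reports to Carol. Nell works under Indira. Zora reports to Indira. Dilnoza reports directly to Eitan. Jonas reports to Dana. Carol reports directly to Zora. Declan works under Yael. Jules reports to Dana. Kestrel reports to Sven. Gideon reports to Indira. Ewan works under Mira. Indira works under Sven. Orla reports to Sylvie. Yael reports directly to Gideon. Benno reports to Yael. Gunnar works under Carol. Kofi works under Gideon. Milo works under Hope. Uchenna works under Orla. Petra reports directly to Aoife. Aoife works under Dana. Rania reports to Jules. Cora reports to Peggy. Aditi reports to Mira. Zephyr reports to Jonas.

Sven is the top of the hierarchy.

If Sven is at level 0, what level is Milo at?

6

Chain from Milo up to Sven: Milo → Hope → Cora → Peggy → Jonas → Dana → Sven. That is 6 steps up, so Milo is 6 levels below Sven.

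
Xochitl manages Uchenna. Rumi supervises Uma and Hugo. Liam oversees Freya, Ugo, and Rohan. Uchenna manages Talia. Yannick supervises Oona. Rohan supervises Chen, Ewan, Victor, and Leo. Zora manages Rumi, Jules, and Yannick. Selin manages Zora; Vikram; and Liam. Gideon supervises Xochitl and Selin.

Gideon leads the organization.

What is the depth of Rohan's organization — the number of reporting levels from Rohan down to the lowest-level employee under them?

The longest chain under Rohan runs Rohan → Leo, which is 1 level below Rohan.

1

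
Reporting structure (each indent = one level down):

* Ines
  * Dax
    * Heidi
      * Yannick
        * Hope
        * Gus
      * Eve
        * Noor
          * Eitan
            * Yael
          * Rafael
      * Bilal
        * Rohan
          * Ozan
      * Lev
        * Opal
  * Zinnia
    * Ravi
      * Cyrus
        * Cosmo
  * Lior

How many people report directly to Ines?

Ines directly manages Dax, Zinnia, Lior. That is 3 direct reports.

3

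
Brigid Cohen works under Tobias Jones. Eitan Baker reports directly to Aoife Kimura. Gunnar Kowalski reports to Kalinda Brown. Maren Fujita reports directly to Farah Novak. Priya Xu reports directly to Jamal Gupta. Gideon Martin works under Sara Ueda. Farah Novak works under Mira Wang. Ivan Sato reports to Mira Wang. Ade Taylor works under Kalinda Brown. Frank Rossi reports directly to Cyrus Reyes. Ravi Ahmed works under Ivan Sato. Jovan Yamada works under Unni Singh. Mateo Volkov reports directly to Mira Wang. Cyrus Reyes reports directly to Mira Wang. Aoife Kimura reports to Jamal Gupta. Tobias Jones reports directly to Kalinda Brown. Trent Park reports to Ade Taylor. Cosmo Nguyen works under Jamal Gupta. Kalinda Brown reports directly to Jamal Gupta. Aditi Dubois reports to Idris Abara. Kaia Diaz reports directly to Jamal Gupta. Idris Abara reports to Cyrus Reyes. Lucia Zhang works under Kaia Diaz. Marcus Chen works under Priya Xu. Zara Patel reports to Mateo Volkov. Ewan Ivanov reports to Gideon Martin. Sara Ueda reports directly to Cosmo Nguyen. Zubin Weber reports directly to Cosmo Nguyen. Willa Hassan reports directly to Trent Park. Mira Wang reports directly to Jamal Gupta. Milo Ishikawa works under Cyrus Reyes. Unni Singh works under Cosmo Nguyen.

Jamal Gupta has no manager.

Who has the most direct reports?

Jamal Gupta

Direct-report counts: Jamal Gupta has 6; Priya Xu has 1; Kaia Diaz has 1; Kalinda Brown has 3; Ade Taylor has 1; Trent Park has 1; Tobias Jones has 1; Aoife Kimura has 1; Cosmo Nguyen has 3; Unni Singh has 1; Sara Ueda has 1; Gideon Martin has 1; Mira Wang has 4; Mateo Volkov has 1; Ivan Sato has 1; Cyrus Reyes has 3; Idris Abara has 1; Farah Novak has 1. The largest is 6, held by Jamal Gupta.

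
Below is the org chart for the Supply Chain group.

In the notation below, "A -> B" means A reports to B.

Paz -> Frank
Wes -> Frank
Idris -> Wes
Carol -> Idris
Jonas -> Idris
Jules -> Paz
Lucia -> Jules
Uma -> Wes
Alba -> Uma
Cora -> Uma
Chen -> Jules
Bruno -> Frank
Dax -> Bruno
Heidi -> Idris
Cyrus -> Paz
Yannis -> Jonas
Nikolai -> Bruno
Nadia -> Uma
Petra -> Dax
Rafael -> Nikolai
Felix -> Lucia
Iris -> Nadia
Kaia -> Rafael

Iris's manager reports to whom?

Uma

Iris reports to Nadia, and Nadia reports to Uma. So Iris's skip-level manager is Uma.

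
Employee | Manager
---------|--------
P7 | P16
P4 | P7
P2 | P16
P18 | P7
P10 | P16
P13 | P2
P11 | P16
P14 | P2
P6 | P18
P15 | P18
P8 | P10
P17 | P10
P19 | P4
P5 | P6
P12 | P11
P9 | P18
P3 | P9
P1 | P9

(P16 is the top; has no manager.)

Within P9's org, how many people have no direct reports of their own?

2

The people in P9's organization with no one reporting to them are P1, P3. That is 2.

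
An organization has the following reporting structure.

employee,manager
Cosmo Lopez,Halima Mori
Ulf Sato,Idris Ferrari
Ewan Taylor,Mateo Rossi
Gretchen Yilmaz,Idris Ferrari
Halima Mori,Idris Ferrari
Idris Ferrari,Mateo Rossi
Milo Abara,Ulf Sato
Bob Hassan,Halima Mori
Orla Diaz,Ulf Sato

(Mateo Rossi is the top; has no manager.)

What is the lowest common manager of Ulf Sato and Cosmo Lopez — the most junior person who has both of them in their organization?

Ulf Sato's chain of managers is Idris Ferrari, Mateo Rossi. Cosmo Lopez's chain of managers is Halima Mori, Idris Ferrari, Mateo Rossi. The first manager that appears in both chains is Idris Ferrari.

Idris Ferrari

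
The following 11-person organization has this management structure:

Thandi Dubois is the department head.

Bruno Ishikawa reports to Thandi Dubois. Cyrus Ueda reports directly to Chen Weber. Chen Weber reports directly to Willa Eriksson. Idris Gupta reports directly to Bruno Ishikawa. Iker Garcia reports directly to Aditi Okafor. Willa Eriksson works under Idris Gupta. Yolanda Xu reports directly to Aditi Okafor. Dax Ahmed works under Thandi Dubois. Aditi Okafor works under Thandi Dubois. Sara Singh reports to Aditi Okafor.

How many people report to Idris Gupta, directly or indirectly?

3

Idris Gupta directly manages Willa Eriksson. Under Willa Eriksson: Chen Weber, Cyrus Ueda (2). That's 3 in total.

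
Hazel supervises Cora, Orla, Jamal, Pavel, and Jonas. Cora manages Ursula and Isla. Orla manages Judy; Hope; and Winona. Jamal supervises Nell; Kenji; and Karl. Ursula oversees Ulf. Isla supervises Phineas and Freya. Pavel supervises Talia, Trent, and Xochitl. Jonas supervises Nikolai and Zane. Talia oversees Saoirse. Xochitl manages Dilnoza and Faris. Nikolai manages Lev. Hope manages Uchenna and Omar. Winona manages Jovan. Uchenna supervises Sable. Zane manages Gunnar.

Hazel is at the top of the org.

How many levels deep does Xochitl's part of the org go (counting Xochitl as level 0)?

1

The longest chain under Xochitl runs Xochitl → Dilnoza, which is 1 level below Xochitl.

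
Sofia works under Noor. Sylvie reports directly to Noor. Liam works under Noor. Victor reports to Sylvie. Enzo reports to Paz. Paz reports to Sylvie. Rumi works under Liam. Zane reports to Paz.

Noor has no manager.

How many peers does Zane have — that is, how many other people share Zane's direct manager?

Zane reports to Paz. Paz's other direct reports are Enzo — 1 peer.

1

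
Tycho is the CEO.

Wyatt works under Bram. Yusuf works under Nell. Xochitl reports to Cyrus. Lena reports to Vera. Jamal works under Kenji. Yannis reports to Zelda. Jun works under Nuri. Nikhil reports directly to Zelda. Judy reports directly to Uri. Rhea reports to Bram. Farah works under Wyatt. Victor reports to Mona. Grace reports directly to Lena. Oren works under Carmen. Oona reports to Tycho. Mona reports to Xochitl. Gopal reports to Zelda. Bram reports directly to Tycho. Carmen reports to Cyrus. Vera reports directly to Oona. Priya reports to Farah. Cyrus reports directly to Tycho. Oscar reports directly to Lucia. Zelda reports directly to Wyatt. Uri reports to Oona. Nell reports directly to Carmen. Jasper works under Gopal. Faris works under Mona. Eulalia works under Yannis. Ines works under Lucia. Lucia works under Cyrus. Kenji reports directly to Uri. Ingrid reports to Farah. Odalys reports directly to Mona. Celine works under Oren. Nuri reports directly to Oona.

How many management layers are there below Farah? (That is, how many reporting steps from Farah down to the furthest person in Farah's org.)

1

The longest chain under Farah runs Farah → Priya, which is 1 level below Farah.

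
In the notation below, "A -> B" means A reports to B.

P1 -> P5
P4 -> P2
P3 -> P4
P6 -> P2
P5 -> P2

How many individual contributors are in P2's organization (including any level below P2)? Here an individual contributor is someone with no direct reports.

The people in P2's organization with no one reporting to them are P1, P3, P6. That is 3.

3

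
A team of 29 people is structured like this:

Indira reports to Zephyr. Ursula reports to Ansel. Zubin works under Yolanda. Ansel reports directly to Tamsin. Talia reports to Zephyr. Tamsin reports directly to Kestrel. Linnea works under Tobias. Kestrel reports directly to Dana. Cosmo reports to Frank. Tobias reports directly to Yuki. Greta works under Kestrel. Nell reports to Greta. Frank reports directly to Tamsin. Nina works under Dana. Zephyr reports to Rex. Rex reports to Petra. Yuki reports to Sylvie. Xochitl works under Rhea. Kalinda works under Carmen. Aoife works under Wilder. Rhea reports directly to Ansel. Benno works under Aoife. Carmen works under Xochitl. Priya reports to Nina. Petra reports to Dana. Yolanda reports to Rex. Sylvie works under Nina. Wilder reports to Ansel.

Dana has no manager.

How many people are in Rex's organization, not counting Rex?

5

Rex directly manages Zephyr, Yolanda. Under Zephyr: Talia, Indira (2). Under Yolanda: Zubin (1). So Rex's organization is 2 direct reports plus everyone under them: 3 + 2 = 5.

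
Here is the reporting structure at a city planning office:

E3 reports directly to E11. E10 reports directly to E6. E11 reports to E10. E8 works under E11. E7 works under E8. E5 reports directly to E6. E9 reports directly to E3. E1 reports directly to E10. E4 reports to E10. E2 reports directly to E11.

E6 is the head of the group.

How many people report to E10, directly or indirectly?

E10 directly manages E11, E1, E4. Under E11: E2, E8, E7, E3, E9 (5). E1 has no reports. E4 has no reports. So E10's organization is 3 direct reports plus everyone under them: 6 + 1 + 1 = 8.

8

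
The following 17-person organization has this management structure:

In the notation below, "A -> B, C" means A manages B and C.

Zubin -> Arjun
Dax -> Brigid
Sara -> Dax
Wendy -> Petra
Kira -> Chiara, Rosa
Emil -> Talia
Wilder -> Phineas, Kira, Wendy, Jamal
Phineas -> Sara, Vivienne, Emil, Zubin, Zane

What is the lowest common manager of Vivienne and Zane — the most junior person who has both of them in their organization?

Phineas

Vivienne's chain of managers is Phineas, Wilder. Zane's chain of managers is Phineas, Wilder. The first manager that appears in both chains is Phineas.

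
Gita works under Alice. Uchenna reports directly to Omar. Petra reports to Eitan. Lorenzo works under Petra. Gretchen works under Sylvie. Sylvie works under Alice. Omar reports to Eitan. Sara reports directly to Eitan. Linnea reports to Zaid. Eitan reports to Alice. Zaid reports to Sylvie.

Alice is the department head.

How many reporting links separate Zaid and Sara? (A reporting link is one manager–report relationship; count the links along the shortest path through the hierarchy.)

Zaid is 2 levels below Alice, and Sara is 2 levels below Alice (their lowest common manager). The shortest path runs up from Zaid to Alice and back down to Sara: 2 + 2 = 4 links.

4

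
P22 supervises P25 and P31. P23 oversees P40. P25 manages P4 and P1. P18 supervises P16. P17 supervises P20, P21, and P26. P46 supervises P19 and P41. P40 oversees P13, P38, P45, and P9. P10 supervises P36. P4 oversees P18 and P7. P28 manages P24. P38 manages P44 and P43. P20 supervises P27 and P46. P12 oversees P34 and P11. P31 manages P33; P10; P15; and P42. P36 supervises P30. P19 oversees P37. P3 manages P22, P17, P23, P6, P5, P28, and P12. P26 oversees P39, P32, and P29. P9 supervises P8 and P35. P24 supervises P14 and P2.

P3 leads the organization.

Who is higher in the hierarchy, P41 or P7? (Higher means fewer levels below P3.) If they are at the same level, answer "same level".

Both P41 and P7 are 4 levels below P3.

same level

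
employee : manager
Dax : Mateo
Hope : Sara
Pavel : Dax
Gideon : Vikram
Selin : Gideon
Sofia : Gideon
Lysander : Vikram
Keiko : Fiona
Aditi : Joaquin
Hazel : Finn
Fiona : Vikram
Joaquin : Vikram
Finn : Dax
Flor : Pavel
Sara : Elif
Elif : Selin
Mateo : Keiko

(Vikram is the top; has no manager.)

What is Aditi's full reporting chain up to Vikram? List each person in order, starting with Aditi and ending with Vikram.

Aditi -> Joaquin -> Vikram

Aditi reports to Joaquin. Joaquin reports to Vikram. Vikram is at the top.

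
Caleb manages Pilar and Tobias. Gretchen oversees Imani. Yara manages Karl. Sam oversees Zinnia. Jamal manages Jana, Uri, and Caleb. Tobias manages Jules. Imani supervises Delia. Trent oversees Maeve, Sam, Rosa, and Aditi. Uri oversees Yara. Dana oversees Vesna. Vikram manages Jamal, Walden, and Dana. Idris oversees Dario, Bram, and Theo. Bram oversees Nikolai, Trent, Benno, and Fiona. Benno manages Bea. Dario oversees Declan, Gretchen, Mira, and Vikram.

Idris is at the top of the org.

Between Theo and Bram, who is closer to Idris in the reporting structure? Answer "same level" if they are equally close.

same level

Both Theo and Bram are 1 level below Idris.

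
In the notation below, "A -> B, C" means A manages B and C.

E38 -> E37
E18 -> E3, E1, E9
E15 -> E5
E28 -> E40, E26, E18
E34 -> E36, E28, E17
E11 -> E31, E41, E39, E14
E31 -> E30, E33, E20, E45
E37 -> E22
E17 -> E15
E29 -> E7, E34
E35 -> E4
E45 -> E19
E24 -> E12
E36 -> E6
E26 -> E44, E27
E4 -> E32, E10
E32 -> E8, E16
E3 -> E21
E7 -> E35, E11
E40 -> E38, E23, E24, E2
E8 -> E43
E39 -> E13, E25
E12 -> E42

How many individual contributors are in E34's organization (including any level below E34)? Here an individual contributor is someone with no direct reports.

The people in E34's organization with no one reporting to them are E5, E9, E1, E21, E27, E44, E2, E42, E23, E22, E6. That is 11.

11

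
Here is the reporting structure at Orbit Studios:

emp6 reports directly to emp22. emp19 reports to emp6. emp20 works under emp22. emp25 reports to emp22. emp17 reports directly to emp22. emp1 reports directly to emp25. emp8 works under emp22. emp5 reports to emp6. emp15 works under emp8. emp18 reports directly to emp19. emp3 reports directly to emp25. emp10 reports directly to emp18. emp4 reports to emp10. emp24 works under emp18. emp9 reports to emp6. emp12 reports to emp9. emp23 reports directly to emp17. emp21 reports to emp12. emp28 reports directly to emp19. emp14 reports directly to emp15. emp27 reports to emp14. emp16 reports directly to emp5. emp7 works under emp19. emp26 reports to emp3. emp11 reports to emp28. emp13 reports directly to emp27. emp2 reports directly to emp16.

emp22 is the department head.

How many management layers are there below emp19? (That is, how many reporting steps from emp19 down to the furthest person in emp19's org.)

The longest chain under emp19 runs emp19 → emp18 → emp10 → emp4, which is 3 levels below emp19.

3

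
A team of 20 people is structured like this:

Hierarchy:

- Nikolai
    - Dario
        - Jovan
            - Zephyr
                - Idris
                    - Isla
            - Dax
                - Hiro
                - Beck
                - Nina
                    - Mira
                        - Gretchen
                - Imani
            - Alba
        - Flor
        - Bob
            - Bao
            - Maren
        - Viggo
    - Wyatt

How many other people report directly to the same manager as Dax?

2

Dax reports to Jovan. Jovan's other direct reports are Zephyr, Alba — 2 peers.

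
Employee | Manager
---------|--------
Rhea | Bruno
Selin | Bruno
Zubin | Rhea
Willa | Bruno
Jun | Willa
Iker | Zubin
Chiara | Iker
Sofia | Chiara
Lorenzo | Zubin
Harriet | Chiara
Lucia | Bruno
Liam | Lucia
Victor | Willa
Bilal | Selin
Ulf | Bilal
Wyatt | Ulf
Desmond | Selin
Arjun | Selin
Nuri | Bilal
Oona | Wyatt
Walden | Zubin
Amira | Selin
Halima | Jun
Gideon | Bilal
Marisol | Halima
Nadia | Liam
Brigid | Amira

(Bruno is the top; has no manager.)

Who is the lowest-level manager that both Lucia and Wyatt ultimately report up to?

Lucia's chain of managers is Bruno. Wyatt's chain of managers is Ulf, Bilal, Selin, Bruno. The first manager that appears in both chains is Bruno.

Bruno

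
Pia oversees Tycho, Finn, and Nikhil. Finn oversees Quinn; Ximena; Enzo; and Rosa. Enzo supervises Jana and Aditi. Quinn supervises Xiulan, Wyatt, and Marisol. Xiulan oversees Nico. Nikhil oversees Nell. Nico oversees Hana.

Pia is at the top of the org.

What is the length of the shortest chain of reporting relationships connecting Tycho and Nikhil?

2

Tycho is 1 level below Pia, and Nikhil is 1 level below Pia (their lowest common manager). The shortest path runs up from Tycho to Pia and back down to Nikhil: 1 + 1 = 2 links.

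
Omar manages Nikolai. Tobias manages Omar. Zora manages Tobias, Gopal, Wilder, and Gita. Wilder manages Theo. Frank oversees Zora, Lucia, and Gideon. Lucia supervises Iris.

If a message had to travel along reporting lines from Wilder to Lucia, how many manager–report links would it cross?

Wilder is 2 levels below Frank, and Lucia is 1 level below Frank (their lowest common manager). The shortest path runs up from Wilder to Frank and back down to Lucia: 2 + 1 = 3 links.

3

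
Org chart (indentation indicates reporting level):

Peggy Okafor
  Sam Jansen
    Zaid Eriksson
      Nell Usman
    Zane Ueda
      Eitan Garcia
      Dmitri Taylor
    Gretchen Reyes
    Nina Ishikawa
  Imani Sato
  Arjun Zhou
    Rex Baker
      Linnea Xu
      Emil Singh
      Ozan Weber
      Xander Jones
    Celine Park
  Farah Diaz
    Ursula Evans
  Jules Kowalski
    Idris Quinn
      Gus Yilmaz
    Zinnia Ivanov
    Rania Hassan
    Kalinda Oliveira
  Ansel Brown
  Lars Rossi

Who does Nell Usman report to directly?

Nell Usman reports directly to Zaid Eriksson.

Zaid Eriksson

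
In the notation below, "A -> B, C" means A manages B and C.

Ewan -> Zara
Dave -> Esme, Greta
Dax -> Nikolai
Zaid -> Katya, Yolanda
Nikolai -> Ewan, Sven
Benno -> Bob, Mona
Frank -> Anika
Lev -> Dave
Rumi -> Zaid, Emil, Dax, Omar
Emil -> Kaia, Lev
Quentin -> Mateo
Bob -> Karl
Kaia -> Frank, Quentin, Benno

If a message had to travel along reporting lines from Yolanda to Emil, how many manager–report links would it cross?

Yolanda is 2 levels below Rumi, and Emil is 1 level below Rumi (their lowest common manager). The shortest path runs up from Yolanda to Rumi and back down to Emil: 2 + 1 = 3 links.

3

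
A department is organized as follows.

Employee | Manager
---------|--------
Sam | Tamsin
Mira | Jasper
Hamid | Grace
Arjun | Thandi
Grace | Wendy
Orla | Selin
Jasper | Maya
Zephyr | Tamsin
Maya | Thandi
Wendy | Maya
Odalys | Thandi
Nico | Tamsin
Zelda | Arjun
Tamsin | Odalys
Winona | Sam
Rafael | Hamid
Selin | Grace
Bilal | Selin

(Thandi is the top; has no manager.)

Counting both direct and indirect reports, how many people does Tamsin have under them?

Tamsin directly manages Sam, Zephyr, Nico. Under Sam: Winona (1). Zephyr has no reports. Nico has no reports. So Tamsin's organization is 3 direct reports plus everyone under them: 2 + 1 + 1 = 4.

4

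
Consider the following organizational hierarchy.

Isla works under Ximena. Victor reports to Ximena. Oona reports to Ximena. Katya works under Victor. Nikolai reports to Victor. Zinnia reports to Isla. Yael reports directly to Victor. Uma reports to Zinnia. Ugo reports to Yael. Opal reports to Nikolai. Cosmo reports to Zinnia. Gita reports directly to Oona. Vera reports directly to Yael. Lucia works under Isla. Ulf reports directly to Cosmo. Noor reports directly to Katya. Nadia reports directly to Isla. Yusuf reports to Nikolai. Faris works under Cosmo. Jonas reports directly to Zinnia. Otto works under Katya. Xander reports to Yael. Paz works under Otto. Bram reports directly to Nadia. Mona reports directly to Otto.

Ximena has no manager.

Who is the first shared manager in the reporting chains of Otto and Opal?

Otto's chain of managers is Katya, Victor, Ximena. Opal's chain of managers is Nikolai, Victor, Ximena. The first manager that appears in both chains is Victor.

Victor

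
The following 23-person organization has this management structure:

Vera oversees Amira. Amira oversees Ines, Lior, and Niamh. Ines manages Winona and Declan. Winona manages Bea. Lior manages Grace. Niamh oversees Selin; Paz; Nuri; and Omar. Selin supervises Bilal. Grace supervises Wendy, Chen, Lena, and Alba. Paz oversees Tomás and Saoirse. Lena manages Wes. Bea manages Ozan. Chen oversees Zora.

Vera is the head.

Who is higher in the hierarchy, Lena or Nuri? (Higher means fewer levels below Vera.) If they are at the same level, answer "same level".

Nuri

Lena is 4 levels below Vera; Nuri is 3. Nuri is higher.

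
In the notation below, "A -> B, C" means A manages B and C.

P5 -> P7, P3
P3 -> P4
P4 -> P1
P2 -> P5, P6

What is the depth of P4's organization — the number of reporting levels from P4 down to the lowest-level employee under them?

1

The longest chain under P4 runs P4 → P1, which is 1 level below P4.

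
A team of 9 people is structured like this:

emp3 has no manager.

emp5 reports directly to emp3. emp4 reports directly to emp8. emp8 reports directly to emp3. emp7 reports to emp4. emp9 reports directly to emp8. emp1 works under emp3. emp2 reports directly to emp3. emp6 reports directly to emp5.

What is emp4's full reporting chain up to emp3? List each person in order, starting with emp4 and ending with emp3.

emp4 -> emp8 -> emp3

emp4 reports to emp8. emp8 reports to emp3. emp3 is at the top.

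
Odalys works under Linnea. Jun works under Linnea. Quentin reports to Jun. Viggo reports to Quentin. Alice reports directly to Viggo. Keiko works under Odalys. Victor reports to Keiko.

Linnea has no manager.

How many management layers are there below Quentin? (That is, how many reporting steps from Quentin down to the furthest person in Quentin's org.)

The longest chain under Quentin runs Quentin → Viggo → Alice, which is 2 levels below Quentin.

2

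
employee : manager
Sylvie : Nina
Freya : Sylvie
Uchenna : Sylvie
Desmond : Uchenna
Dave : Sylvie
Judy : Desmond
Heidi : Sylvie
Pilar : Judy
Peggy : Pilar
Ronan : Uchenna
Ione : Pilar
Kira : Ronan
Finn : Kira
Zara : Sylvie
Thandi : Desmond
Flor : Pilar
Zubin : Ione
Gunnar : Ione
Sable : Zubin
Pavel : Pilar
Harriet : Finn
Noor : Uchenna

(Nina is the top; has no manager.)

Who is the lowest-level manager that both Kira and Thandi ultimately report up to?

Kira's chain of managers is Ronan, Uchenna, Sylvie, Nina. Thandi's chain of managers is Desmond, Uchenna, Sylvie, Nina. The first manager that appears in both chains is Uchenna.

Uchenna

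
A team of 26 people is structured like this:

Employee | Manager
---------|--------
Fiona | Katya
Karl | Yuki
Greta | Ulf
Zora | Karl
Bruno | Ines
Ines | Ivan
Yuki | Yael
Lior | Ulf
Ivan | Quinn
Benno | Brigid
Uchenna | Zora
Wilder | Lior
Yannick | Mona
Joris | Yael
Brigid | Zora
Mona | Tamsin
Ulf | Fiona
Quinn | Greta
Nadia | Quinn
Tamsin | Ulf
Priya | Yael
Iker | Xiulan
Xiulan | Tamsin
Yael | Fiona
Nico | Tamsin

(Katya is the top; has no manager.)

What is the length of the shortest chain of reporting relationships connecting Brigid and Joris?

Brigid is 4 levels below Yael, and Joris is 1 level below Yael (their lowest common manager). The shortest path runs up from Brigid to Yael and back down to Joris: 4 + 1 = 5 links.

5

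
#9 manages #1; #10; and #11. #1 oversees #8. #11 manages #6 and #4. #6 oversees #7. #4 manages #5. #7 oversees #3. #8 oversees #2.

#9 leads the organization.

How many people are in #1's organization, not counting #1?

2

#1 directly manages #8. Under #8: #2 (1). That's 2 in total.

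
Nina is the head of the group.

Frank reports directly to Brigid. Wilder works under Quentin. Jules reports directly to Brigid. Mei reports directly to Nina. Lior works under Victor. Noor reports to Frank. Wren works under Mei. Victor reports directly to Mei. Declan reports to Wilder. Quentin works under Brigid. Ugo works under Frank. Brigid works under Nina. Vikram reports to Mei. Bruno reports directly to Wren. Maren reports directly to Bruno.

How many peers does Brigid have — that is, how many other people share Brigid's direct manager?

Brigid reports to Nina. Nina's other direct reports are Mei — 1 peer.

1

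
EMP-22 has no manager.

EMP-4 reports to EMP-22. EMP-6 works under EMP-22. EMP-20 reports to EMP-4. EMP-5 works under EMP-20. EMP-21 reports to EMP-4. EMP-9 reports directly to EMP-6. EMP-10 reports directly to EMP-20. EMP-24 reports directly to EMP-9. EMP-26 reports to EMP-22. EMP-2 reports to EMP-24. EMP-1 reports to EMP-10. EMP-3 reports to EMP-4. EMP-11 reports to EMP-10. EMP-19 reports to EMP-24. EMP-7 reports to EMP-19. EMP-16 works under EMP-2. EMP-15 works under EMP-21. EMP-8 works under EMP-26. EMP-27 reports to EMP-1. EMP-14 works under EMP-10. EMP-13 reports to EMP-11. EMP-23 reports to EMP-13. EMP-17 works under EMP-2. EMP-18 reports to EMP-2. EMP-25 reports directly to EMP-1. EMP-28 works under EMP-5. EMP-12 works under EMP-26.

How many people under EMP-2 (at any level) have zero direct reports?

3

The people in EMP-2's organization with no one reporting to them are EMP-18, EMP-17, EMP-16. That is 3.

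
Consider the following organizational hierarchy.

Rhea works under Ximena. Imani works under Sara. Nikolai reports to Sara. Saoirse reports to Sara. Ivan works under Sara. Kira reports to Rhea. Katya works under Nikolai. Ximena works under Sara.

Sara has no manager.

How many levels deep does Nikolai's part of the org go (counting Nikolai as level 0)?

1

The longest chain under Nikolai runs Nikolai → Katya, which is 1 level below Nikolai.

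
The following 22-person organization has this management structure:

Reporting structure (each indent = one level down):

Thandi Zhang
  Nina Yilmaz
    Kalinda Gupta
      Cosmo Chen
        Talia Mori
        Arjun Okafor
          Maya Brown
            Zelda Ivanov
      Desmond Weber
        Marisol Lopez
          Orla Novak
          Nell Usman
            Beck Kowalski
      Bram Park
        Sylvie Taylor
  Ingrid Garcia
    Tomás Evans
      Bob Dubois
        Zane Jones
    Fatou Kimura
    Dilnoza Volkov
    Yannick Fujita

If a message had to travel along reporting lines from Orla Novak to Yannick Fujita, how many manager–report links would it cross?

Orla Novak is 5 levels below Thandi Zhang, and Yannick Fujita is 2 levels below Thandi Zhang (their lowest common manager). The shortest path runs up from Orla Novak to Thandi Zhang and back down to Yannick Fujita: 5 + 2 = 7 links.

7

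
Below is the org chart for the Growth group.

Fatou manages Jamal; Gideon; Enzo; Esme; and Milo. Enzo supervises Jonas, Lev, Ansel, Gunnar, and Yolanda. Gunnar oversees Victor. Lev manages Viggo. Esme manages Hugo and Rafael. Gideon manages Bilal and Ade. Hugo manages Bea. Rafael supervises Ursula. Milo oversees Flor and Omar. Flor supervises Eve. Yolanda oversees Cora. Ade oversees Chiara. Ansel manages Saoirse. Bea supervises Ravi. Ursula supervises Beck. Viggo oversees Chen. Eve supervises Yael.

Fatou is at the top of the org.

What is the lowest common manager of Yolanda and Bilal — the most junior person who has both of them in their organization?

Fatou

Yolanda's chain of managers is Enzo, Fatou. Bilal's chain of managers is Gideon, Fatou. The first manager that appears in both chains is Fatou.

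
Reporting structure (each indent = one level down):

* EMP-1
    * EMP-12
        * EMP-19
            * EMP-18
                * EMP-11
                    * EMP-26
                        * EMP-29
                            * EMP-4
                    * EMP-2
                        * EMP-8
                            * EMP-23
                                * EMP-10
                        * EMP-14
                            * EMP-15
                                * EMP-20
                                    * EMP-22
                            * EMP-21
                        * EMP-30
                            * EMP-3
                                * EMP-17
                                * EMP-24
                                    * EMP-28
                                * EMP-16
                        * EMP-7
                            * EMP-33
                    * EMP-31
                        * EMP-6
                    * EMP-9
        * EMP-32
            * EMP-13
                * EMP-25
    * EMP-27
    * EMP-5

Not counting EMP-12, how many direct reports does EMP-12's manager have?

EMP-12 reports to EMP-1. EMP-1's other direct reports are EMP-27, EMP-5 — 2 peers.

2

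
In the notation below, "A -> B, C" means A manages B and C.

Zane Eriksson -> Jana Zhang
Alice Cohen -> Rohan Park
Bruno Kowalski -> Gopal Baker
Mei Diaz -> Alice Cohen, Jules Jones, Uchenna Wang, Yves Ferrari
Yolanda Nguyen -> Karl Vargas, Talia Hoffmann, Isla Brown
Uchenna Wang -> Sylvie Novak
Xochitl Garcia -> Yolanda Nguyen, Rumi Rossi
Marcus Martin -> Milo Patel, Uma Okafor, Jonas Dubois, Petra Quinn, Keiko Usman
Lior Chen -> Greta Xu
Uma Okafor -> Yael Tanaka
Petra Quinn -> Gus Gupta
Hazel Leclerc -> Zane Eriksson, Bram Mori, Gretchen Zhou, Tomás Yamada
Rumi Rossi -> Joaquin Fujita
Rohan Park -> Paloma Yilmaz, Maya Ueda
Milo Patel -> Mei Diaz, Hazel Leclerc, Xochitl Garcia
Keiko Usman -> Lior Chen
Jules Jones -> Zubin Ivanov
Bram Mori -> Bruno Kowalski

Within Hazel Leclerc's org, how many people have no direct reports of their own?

The people in Hazel Leclerc's organization with no one reporting to them are Tomás Yamada, Gretchen Zhou, Gopal Baker, Jana Zhang. That is 4.

4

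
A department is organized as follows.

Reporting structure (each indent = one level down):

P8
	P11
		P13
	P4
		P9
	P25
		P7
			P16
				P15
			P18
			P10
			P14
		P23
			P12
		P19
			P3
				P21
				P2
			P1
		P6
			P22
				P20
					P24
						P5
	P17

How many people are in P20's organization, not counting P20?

2

P20 directly manages P24. Under P24: P5 (1). That's 2 in total.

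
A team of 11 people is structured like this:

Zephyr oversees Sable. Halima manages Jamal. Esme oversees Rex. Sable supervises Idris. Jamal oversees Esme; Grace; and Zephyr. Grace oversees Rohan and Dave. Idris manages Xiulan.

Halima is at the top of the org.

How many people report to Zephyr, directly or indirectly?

3

Zephyr directly manages Sable. Under Sable: Idris, Xiulan (2). That's 3 in total.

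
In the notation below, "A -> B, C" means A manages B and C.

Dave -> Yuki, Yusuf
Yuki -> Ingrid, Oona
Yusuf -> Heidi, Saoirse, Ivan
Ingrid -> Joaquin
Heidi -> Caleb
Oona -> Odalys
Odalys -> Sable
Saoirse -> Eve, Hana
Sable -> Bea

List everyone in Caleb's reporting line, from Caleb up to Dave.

Caleb reports to Heidi. Heidi reports to Yusuf. Yusuf reports to Dave. Dave is at the top.

Caleb -> Heidi -> Yusuf -> Dave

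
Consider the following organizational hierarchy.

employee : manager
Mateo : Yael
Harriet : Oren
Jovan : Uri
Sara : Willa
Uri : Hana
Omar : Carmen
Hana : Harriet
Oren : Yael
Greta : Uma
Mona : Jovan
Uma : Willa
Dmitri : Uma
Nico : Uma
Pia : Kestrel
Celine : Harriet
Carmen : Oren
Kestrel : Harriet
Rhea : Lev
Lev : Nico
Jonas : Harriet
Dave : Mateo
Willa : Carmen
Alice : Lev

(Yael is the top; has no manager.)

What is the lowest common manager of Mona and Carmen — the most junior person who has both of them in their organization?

Oren

Mona's chain of managers is Jovan, Uri, Hana, Harriet, Oren, Yael. Carmen's chain of managers is Oren, Yael. The first manager that appears in both chains is Oren.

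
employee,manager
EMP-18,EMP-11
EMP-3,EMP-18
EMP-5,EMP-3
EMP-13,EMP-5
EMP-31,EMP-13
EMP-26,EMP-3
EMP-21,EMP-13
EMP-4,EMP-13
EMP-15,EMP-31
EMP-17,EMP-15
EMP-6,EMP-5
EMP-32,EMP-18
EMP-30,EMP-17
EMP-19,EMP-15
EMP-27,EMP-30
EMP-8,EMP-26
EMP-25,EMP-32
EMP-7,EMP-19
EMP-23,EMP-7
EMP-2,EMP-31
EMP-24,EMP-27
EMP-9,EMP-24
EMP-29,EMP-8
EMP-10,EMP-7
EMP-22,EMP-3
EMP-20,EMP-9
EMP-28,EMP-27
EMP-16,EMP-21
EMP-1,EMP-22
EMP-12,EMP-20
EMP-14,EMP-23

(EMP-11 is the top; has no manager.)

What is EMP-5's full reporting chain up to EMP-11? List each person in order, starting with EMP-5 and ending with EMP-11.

EMP-5 -> EMP-3 -> EMP-18 -> EMP-11

EMP-5 reports to EMP-3. EMP-3 reports to EMP-18. EMP-18 reports to EMP-11. EMP-11 is at the top.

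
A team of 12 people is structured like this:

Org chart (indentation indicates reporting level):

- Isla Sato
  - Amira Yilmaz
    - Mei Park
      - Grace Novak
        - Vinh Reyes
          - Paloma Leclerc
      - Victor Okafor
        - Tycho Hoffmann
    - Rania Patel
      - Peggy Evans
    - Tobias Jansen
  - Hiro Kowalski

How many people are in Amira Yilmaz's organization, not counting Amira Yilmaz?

Amira Yilmaz directly manages Mei Park, Rania Patel, Tobias Jansen. Under Mei Park: Victor Okafor, Tycho Hoffmann, Grace Novak, Vinh Reyes, Paloma Leclerc (5). Under Rania Patel: Peggy Evans (1). Tobias Jansen has no reports. So Amira Yilmaz's organization is 3 direct reports plus everyone under them: 6 + 2 + 1 = 9.

9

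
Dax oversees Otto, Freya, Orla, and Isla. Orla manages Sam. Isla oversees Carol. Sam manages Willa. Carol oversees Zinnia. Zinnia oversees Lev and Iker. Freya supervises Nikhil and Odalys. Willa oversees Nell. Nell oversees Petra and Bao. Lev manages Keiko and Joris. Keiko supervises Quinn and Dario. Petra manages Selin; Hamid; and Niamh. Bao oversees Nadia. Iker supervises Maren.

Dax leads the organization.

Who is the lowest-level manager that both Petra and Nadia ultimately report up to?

Nell

Petra's chain of managers is Nell, Willa, Sam, Orla, Dax. Nadia's chain of managers is Bao, Nell, Willa, Sam, Orla, Dax. The first manager that appears in both chains is Nell.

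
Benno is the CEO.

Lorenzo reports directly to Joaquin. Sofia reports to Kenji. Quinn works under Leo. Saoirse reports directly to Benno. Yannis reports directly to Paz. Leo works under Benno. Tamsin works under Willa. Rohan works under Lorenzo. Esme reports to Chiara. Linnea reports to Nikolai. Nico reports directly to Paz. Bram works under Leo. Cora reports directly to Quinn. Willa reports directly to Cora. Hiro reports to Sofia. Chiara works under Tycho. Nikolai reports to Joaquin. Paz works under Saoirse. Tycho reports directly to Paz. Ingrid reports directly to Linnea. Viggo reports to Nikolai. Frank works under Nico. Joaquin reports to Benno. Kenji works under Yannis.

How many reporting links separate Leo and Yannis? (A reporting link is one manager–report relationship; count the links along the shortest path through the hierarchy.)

Leo is 1 level below Benno, and Yannis is 3 levels below Benno (their lowest common manager). The shortest path runs up from Leo to Benno and back down to Yannis: 1 + 3 = 4 links.

4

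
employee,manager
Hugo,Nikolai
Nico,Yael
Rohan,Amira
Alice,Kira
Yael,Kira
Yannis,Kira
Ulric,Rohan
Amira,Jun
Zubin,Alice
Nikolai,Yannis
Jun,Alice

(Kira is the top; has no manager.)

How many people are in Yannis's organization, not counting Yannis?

2

Yannis directly manages Nikolai. Under Nikolai: Hugo (1). That's 2 in total.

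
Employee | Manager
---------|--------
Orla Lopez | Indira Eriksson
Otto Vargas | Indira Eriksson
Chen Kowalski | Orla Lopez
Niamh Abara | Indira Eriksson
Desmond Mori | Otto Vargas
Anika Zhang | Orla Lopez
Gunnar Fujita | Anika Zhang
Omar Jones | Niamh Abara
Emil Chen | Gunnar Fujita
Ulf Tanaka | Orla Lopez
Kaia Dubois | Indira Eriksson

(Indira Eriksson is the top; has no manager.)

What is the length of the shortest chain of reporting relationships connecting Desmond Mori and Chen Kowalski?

Desmond Mori is 2 levels below Indira Eriksson, and Chen Kowalski is 2 levels below Indira Eriksson (their lowest common manager). The shortest path runs up from Desmond Mori to Indira Eriksson and back down to Chen Kowalski: 2 + 2 = 4 links.

4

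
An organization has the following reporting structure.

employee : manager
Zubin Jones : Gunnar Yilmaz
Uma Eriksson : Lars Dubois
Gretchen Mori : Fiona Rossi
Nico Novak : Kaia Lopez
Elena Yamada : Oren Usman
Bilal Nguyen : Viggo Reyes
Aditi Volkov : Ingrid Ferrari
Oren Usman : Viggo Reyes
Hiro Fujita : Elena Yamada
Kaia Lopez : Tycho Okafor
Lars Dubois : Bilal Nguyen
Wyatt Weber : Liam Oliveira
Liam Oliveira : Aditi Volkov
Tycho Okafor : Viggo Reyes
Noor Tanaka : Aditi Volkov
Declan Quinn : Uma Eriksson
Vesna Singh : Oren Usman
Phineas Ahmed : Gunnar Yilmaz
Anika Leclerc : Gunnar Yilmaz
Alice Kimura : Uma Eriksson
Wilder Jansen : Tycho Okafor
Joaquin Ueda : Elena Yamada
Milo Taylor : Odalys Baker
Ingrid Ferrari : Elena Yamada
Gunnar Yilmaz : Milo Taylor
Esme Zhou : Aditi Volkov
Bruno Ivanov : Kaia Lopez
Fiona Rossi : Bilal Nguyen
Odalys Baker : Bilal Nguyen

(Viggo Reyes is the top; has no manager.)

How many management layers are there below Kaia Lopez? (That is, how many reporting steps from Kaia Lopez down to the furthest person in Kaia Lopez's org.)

The longest chain under Kaia Lopez runs Kaia Lopez → Nico Novak, which is 1 level below Kaia Lopez.

1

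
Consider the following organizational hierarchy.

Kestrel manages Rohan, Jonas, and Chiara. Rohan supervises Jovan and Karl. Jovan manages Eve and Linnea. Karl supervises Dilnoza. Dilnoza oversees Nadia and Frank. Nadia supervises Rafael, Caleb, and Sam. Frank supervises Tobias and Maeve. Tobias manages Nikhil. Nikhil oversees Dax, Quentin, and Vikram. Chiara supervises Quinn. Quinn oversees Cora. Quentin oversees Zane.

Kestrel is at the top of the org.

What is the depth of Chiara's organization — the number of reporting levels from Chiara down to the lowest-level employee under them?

The longest chain under Chiara runs Chiara → Quinn → Cora, which is 2 levels below Chiara.

2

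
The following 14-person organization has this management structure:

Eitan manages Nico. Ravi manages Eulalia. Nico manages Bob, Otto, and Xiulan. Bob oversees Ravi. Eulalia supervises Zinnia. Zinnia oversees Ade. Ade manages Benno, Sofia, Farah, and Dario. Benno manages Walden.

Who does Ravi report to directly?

Ravi reports directly to Bob.

Bob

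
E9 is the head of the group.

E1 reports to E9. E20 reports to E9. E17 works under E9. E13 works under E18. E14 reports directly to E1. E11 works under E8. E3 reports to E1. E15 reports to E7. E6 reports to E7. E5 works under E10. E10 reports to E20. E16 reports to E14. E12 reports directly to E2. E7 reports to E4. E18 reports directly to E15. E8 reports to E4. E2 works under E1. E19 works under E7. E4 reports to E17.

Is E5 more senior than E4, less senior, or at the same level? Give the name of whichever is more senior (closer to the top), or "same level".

E5 is 3 levels below E9; E4 is 2. E4 is higher.

E4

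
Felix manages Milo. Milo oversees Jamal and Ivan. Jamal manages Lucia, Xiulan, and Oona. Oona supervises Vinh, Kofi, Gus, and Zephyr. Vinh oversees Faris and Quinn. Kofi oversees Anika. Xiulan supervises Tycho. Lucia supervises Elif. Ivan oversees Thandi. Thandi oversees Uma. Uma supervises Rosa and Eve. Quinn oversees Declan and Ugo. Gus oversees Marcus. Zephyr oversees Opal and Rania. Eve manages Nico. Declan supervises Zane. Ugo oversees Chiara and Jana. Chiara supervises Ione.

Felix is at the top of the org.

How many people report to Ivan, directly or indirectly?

5

Ivan directly manages Thandi. Under Thandi: Uma, Eve, Nico, Rosa (4). That's 5 in total.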